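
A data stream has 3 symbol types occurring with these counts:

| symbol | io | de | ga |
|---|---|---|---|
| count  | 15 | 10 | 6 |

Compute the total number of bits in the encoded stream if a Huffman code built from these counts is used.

47

Merge the two smallest weights repeatedly:
combine ga(6), de(10) → 16
combine io(15), 16 → 31
Total encoded bits = sum of merged weights = 16 + 31 = 47.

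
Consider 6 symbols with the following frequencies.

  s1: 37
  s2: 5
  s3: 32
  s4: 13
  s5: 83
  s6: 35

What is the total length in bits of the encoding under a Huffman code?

467

Merge the two smallest weights repeatedly:
s2(5) + s4(13) → 18
18 + s3(32) → 50
s6(35) + s1(37) → 72
50 + 72 → 122
s5(83) + 122 → 205
Each symbol's bit-cost is frequency × depth; summing gives 467 bits (equivalently 18 + 50 + 72 + 122 + 205).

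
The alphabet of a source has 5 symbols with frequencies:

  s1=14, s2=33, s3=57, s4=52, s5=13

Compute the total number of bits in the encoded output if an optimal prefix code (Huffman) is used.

365

Greedily combine the two least-frequent nodes:
combine s5(13), s1(14) → 27
combine 27, s2(33) → 60
combine s4(52), s3(57) → 109
combine 60, 109 → 169
Total encoded bits = sum of merged weights = 27 + 60 + 109 + 169 = 365.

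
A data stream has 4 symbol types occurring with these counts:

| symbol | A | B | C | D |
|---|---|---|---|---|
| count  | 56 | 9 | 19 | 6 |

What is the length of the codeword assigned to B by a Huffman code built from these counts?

3

Build the tree from the bottom:
merge D(6) and B(9): 15
merge 15 and C(19): 34
merge 34 and A(56): 90
The subtree containing B is merged 3 times, so code length = 3.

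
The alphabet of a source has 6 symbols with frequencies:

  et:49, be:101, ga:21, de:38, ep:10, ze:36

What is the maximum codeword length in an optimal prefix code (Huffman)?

4

Merge the two lowest-weight nodes at each step:
combine ep(10), ga(21) → 31
combine 31, ze(36) → 67
combine de(38), et(49) → 87
combine 67, 87 → 154
combine be(101), 154 → 255
The first pair merged (ep, ga) ends up deepest, at depth 4.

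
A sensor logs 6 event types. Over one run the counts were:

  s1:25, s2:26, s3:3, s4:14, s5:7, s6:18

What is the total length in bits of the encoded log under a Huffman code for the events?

220

Merge the two smallest weights repeatedly:
s3(3) + s5(7) → 10
10 + s4(14) → 24
s6(18) + 24 → 42
s1(25) + s2(26) → 51
42 + 51 → 93
Each symbol's bit-cost is frequency × depth; summing gives 220 bits (equivalently 10 + 24 + 42 + 51 + 93).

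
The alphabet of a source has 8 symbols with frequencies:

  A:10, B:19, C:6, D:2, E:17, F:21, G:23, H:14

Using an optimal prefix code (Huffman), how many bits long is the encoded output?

318

Greedily combine the two least-frequent nodes:
merge D(2) and C(6): 8
merge 8 and A(10): 18
merge H(14) and E(17): 31
merge 18 and B(19): 37
merge F(21) and G(23): 44
merge 31 and 37: 68
merge 44 and 68: 112
The encoded length is the sum of every internal node's weight: 8 + 18 + 31 + 37 + 44 + 68 + 112 = 318 bits.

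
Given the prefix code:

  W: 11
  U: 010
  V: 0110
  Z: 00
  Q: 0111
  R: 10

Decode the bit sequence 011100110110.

QZWV

Read left to right; each codeword is recognised as soon as it completes (prefix code):
  0111→Q | 00→Z | 11→W | 0110→V
Decoded message: QZWV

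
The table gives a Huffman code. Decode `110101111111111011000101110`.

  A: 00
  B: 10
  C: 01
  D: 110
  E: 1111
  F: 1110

DBEEDDABF

Read left to right; each codeword is recognised as soon as it completes (prefix code):
  110→D | 10→B | 1111→E | 1111→E | 110→D | 110→D | 00→A | 10→B | 1110→F
Decoded message: DBEEDDABF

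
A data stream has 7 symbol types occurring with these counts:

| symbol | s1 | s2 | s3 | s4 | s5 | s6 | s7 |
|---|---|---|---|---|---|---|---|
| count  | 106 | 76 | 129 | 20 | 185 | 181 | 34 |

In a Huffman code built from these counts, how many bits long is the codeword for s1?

3

Huffman merges, smallest pair first:
s4(20) + s7(34) → 54
54 + s2(76) → 130
s1(106) + s3(129) → 235
130 + s6(181) → 311
s5(185) + 235 → 420
311 + 420 → 731
The subtree containing s1 is merged 3 times, so code length = 3.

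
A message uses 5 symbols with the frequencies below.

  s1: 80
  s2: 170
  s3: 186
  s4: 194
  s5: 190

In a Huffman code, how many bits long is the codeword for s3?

2

Repeatedly merge the two smallest:
merge s1(80) and s2(170): 250
merge s3(186) and s5(190): 376
merge s4(194) and 250: 444
merge 376 and 444: 820
s3's leaf is at depth 2, giving a 2-bit codeword.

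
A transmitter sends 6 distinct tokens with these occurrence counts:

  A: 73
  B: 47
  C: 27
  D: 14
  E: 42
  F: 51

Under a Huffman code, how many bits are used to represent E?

Huffman merges, smallest pair first:
combine D(14), C(27) → 41
combine 41, E(42) → 83
combine B(47), F(51) → 98
combine A(73), 83 → 156
combine 98, 156 → 254
The subtree containing E is merged 3 times, so code length = 3.

3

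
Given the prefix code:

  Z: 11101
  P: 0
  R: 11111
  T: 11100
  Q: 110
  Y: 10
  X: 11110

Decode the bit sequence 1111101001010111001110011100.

RPYPYYTTT

Read left to right; each codeword is recognised as soon as it completes (prefix code):
  11111→R | 0→P | 10→Y | 0→P | 10→Y | 10→Y | 11100→T | 11100→T | 11100→T
Decoded message: RPYPYYTTT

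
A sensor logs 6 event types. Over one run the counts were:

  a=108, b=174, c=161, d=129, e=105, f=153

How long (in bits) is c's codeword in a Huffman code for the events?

2

Repeatedly merge the two smallest:
combine e(105), a(108) → 213
combine d(129), f(153) → 282
combine c(161), b(174) → 335
combine 213, 282 → 495
combine 335, 495 → 830
c's leaf is at depth 2, giving a 2-bit codeword.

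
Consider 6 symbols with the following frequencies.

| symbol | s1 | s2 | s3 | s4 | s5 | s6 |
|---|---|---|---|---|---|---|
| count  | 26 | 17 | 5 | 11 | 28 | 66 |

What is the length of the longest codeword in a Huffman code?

4

Merge the two lowest-weight nodes at each step:
merge s3(5) and s4(11): 16
merge 16 and s2(17): 33
merge s1(26) and s5(28): 54
merge 33 and 54: 87
merge s6(66) and 87: 153
The first pair merged (s3, s4) ends up deepest, at depth 4.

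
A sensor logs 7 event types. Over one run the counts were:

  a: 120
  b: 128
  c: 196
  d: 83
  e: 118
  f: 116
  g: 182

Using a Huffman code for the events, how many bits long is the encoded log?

Greedily combine the two least-frequent nodes:
combine d(83), f(116) → 199
combine e(118), a(120) → 238
combine b(128), g(182) → 310
combine c(196), 199 → 395
combine 238, 310 → 548
combine 395, 548 → 943
The encoded length is the sum of every internal node's weight: 199 + 238 + 310 + 395 + 548 + 943 = 2633 bits.

2633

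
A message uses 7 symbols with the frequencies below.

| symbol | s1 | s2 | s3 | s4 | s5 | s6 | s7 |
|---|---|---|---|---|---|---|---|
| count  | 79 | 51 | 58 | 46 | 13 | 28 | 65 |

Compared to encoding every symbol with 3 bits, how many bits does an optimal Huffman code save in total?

103

Fixed-length: 3 bits × 340 symbols = 1020 bits.
Huffman merges:
merge s5(13) and s6(28): 41
merge 41 and s4(46): 87
merge s2(51) and s3(58): 109
merge s7(65) and s1(79): 144
merge 87 and 109: 196
merge 144 and 196: 340
Huffman total = 41 + 87 + 109 + 144 + 196 + 340 = 917 bits.
Saving = 1020 − 917 = 103 bits.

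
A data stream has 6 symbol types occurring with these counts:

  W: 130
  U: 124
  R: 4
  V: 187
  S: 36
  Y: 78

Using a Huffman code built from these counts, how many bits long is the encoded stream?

Merge the two smallest weights repeatedly:
combine R(4), S(36) → 40
combine 40, Y(78) → 118
combine 118, U(124) → 242
combine W(130), V(187) → 317
combine 242, 317 → 559
Each symbol's bit-cost is frequency × depth; summing gives 1276 bits (equivalently 40 + 118 + 242 + 317 + 559).

1276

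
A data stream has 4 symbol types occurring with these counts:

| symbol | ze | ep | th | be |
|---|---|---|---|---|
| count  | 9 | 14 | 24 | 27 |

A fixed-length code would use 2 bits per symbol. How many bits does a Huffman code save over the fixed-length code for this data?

Fixed-length: 2 bits × 74 symbols = 148 bits.
Huffman merges:
merge ze(9) and ep(14): 23
merge 23 and th(24): 47
merge be(27) and 47: 74
Huffman total = 23 + 47 + 74 = 144 bits.
Saving = 148 − 144 = 4 bits.

4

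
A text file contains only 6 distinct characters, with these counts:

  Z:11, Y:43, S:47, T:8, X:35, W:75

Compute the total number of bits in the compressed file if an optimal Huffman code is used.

Merge the two smallest weights repeatedly:
T(8) + Z(11) → 19
19 + X(35) → 54
Y(43) + S(47) → 90
54 + W(75) → 129
90 + 129 → 219
Each symbol's bit-cost is frequency × depth; summing gives 511 bits (equivalently 19 + 54 + 90 + 129 + 219).

511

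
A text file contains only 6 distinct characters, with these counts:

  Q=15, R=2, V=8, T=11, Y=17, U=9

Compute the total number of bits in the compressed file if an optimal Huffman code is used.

153

Build the Huffman tree bottom-up:
R(2) + V(8) → 10
U(9) + 10 → 19
T(11) + Q(15) → 26
Y(17) + 19 → 36
26 + 36 → 62
The encoded length is the sum of every internal node's weight: 10 + 19 + 26 + 36 + 62 = 153 bits.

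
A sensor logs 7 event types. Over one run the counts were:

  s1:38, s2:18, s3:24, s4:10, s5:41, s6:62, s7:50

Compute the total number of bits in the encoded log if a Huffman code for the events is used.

645

Merge the two smallest weights repeatedly:
s4(10) + s2(18) → 28
s3(24) + 28 → 52
s1(38) + s5(41) → 79
s7(50) + 52 → 102
s6(62) + 79 → 141
102 + 141 → 243
Each symbol's bit-cost is frequency × depth; summing gives 645 bits (equivalently 28 + 52 + 79 + 102 + 141 + 243).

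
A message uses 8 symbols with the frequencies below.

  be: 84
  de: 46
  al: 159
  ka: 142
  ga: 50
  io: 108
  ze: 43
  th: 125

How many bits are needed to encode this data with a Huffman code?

Merge the two smallest weights repeatedly:
merge ze(43) and de(46): 89
merge ga(50) and be(84): 134
merge 89 and io(108): 197
merge th(125) and 134: 259
merge ka(142) and al(159): 301
merge 197 and 259: 456
merge 301 and 456: 757
Total encoded bits = sum of merged weights = 89 + 134 + 197 + 259 + 301 + 456 + 757 = 2193.

2193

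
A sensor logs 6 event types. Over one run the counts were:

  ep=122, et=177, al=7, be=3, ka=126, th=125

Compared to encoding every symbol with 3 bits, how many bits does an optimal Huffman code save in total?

Fixed-length: 3 bits × 560 symbols = 1680 bits.
Huffman merges:
merge be(3) and al(7): 10
merge 10 and ep(122): 132
merge th(125) and ka(126): 251
merge 132 and et(177): 309
merge 251 and 309: 560
Huffman total = 10 + 132 + 251 + 309 + 560 = 1262 bits.
Saving = 1680 − 1262 = 418 bits.

418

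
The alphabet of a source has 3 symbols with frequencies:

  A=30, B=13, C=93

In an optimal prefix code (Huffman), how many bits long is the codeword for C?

1

Repeatedly merge the two smallest:
combine B(13), A(30) → 43
combine 43, C(93) → 136
C is a child of the root — depth 1, so its codeword is a single bit.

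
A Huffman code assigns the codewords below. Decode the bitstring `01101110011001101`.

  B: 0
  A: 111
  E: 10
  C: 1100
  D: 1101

Read left to right; each codeword is recognised as soon as it completes (prefix code):
  0→B | 1101→D | 1100→C | 1100→C | 1101→D
Decoded message: BDCCD

BDCCD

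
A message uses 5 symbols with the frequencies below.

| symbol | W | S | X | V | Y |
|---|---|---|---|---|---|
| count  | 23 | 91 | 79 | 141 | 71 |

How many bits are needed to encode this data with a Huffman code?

904

Greedily combine the two least-frequent nodes:
merge W(23) and Y(71): 94
merge X(79) and S(91): 170
merge 94 and V(141): 235
merge 170 and 235: 405
Total encoded bits = sum of merged weights = 94 + 170 + 235 + 405 = 904.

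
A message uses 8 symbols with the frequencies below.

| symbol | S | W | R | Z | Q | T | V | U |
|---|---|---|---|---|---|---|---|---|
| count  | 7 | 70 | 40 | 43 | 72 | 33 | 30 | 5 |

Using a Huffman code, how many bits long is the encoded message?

812

Merge the two smallest weights repeatedly:
merge U(5) and S(7): 12
merge 12 and V(30): 42
merge T(33) and R(40): 73
merge 42 and Z(43): 85
merge W(70) and Q(72): 142
merge 73 and 85: 158
merge 142 and 158: 300
Each symbol's bit-cost is frequency × depth; summing gives 812 bits (equivalently 12 + 42 + 73 + 85 + 142 + 158 + 300).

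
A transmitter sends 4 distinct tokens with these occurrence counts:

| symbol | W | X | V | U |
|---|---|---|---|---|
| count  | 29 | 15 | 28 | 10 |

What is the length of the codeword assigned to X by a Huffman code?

3

Huffman merges, smallest pair first:
merge U(10) and X(15): 25
merge 25 and V(28): 53
merge W(29) and 53: 82
X sits 3 levels below the root, so its codeword is 3 bits.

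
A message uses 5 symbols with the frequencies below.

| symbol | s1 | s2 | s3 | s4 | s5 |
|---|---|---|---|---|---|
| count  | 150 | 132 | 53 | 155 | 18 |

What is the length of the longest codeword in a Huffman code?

3

Merge the two lowest-weight nodes at each step:
combine s5(18), s3(53) → 71
combine 71, s2(132) → 203
combine s1(150), s4(155) → 305
combine 203, 305 → 508
Maximum depth reached is 3.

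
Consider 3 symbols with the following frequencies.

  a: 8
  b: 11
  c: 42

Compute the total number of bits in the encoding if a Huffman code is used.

Merge the two smallest weights repeatedly:
combine a(8), b(11) → 19
combine 19, c(42) → 61
Total encoded bits = sum of merged weights = 19 + 61 = 80.

80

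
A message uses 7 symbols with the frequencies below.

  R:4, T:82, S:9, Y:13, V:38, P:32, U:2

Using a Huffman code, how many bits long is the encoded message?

Build the Huffman tree bottom-up:
merge U(2) and R(4): 6
merge 6 and S(9): 15
merge Y(13) and 15: 28
merge 28 and P(32): 60
merge V(38) and 60: 98
merge T(82) and 98: 180
The encoded length is the sum of every internal node's weight: 6 + 15 + 28 + 60 + 98 + 180 = 387 bits.

387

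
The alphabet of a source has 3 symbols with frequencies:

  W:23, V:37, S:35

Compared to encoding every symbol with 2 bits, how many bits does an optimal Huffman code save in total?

37

Fixed-length: 2 bits × 95 symbols = 190 bits.
Huffman merges:
merge W(23) and S(35): 58
merge V(37) and 58: 95
Huffman total = 58 + 95 = 153 bits.
Saving = 190 − 153 = 37 bits.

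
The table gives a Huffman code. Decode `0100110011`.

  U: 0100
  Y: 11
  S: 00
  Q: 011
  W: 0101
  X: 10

UYSY

Read left to right; each codeword is recognised as soon as it completes (prefix code):
  0100→U | 11→Y | 00→S | 11→Y
Decoded message: UYSY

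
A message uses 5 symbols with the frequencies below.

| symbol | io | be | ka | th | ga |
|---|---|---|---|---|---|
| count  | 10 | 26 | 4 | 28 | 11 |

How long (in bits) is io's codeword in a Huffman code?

Huffman merges, smallest pair first:
combine ka(4), io(10) → 14
combine ga(11), 14 → 25
combine 25, be(26) → 51
combine th(28), 51 → 79
The subtree containing io is merged 4 times, so code length = 4.

4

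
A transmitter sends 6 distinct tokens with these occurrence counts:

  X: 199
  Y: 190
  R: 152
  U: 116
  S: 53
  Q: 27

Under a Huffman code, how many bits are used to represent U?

Build the tree from the bottom:
combine Q(27), S(53) → 80
combine 80, U(116) → 196
combine R(152), Y(190) → 342
combine 196, X(199) → 395
combine 342, 395 → 737
The subtree containing U is merged 3 times, so code length = 3.

3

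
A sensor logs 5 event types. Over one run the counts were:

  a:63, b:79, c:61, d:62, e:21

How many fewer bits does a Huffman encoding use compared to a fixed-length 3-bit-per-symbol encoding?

204

Fixed-length: 3 bits × 286 symbols = 858 bits.
Huffman merges:
combine e(21), c(61) → 82
combine d(62), a(63) → 125
combine b(79), 82 → 161
combine 125, 161 → 286
Huffman total = 82 + 125 + 161 + 286 = 654 bits.
Saving = 858 − 654 = 204 bits.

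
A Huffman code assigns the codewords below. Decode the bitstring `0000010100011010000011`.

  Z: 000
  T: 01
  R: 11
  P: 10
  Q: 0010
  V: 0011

Read left to right; each codeword is recognised as soon as it completes (prefix code):
  000→Z | 0010→Q | 10→P | 0011→V | 01→T | 000→Z | 0011→V
Decoded message: ZQPVTZV

ZQPVTZV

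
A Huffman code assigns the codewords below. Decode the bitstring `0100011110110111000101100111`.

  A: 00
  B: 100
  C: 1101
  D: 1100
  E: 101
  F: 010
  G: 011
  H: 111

Read left to right; each codeword is recognised as soon as it completes (prefix code):
  010→F | 00→A | 111→H | 101→E | 101→E | 1100→D | 010→F | 1100→D | 111→H
Decoded message: FAHEEDFDH

FAHEEDFDH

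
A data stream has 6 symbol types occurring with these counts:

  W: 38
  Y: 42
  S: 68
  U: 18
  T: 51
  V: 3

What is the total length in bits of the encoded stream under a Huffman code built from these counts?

520

Build the Huffman tree bottom-up:
combine V(3), U(18) → 21
combine 21, W(38) → 59
combine Y(42), T(51) → 93
combine 59, S(68) → 127
combine 93, 127 → 220
The encoded length is the sum of every internal node's weight: 21 + 59 + 93 + 127 + 220 = 520 bits.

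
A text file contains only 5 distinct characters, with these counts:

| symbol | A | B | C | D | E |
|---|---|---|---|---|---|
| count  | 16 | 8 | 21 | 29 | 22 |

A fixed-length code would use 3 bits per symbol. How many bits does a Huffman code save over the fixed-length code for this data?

Fixed-length: 3 bits × 96 symbols = 288 bits.
Huffman merges:
merge B(8) and A(16): 24
merge C(21) and E(22): 43
merge 24 and D(29): 53
merge 43 and 53: 96
Huffman total = 24 + 43 + 53 + 96 = 216 bits.
Saving = 288 − 216 = 72 bits.

72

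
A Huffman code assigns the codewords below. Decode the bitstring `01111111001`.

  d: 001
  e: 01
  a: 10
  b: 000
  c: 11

ecccd

Read left to right; each codeword is recognised as soon as it completes (prefix code):
  01→e | 11→c | 11→c | 11→c | 001→d
Decoded message: ecccd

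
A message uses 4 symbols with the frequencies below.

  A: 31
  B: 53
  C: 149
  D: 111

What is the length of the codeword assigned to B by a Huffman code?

3

Build the tree from the bottom:
combine A(31), B(53) → 84
combine 84, D(111) → 195
combine C(149), 195 → 344
B's leaf is at depth 3, giving a 3-bit codeword.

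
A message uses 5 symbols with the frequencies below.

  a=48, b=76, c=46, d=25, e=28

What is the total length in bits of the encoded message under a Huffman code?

Build the Huffman tree bottom-up:
combine d(25), e(28) → 53
combine c(46), a(48) → 94
combine 53, b(76) → 129
combine 94, 129 → 223
Each symbol's bit-cost is frequency × depth; summing gives 499 bits (equivalently 53 + 94 + 129 + 223).

499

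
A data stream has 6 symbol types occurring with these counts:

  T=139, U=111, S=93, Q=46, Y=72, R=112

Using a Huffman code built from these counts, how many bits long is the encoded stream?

1468

Greedily combine the two least-frequent nodes:
combine Q(46), Y(72) → 118
combine S(93), U(111) → 204
combine R(112), 118 → 230
combine T(139), 204 → 343
combine 230, 343 → 573
The encoded length is the sum of every internal node's weight: 118 + 204 + 230 + 343 + 573 = 1468 bits.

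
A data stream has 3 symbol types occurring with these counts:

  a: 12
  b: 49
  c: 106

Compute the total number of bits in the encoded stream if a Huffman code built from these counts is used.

Greedily combine the two least-frequent nodes:
a(12) + b(49) → 61
61 + c(106) → 167
The encoded length is the sum of every internal node's weight: 61 + 167 = 228 bits.

228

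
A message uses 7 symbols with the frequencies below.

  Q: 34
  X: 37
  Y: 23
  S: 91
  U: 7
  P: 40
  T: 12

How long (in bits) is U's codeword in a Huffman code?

5

Huffman merges, smallest pair first:
combine U(7), T(12) → 19
combine 19, Y(23) → 42
combine Q(34), X(37) → 71
combine P(40), 42 → 82
combine 71, 82 → 153
combine S(91), 153 → 244
U's leaf is at depth 5, giving a 5-bit codeword.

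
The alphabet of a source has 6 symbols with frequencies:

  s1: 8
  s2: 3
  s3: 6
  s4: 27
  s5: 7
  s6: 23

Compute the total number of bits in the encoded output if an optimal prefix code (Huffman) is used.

169

Merge the two smallest weights repeatedly:
combine s2(3), s3(6) → 9
combine s5(7), s1(8) → 15
combine 9, 15 → 24
combine s6(23), 24 → 47
combine s4(27), 47 → 74
The encoded length is the sum of every internal node's weight: 9 + 15 + 24 + 47 + 74 = 169 bits.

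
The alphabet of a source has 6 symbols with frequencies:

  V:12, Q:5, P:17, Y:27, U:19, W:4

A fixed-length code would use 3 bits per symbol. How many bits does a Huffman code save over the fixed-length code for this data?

Fixed-length: 3 bits × 84 symbols = 252 bits.
Huffman merges:
merge W(4) and Q(5): 9
merge 9 and V(12): 21
merge P(17) and U(19): 36
merge 21 and Y(27): 48
merge 36 and 48: 84
Huffman total = 9 + 21 + 36 + 48 + 84 = 198 bits.
Saving = 252 − 198 = 54 bits.

54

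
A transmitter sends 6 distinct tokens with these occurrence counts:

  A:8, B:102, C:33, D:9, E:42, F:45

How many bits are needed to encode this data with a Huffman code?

Greedily combine the two least-frequent nodes:
combine A(8), D(9) → 17
combine 17, C(33) → 50
combine E(42), F(45) → 87
combine 50, 87 → 137
combine B(102), 137 → 239
The encoded length is the sum of every internal node's weight: 17 + 50 + 87 + 137 + 239 = 530 bits.

530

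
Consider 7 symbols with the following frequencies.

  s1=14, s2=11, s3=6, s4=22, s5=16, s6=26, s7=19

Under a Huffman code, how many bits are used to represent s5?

3

Build the tree from the bottom:
combine s3(6), s2(11) → 17
combine s1(14), s5(16) → 30
combine 17, s7(19) → 36
combine s4(22), s6(26) → 48
combine 30, 36 → 66
combine 48, 66 → 114
s5 sits 3 levels below the root, so its codeword is 3 bits.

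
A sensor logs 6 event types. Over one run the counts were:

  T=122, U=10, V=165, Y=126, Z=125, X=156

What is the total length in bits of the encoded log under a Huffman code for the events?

1791

Greedily combine the two least-frequent nodes:
merge U(10) and T(122): 132
merge Z(125) and Y(126): 251
merge 132 and X(156): 288
merge V(165) and 251: 416
merge 288 and 416: 704
Each symbol's bit-cost is frequency × depth; summing gives 1791 bits (equivalently 132 + 251 + 288 + 416 + 704).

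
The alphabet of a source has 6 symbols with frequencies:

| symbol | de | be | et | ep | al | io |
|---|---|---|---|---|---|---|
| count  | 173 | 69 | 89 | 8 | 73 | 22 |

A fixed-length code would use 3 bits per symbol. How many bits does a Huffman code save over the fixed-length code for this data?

316

Fixed-length: 3 bits × 434 symbols = 1302 bits.
Huffman merges:
combine ep(8), io(22) → 30
combine 30, be(69) → 99
combine al(73), et(89) → 162
combine 99, 162 → 261
combine de(173), 261 → 434
Huffman total = 30 + 99 + 162 + 261 + 434 = 986 bits.
Saving = 1302 − 986 = 316 bits.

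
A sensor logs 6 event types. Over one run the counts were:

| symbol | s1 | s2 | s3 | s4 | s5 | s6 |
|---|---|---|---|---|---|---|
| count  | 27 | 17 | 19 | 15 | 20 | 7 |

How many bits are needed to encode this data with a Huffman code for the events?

Greedily combine the two least-frequent nodes:
s6(7) + s4(15) → 22
s2(17) + s3(19) → 36
s5(20) + 22 → 42
s1(27) + 36 → 63
42 + 63 → 105
Total encoded bits = sum of merged weights = 22 + 36 + 42 + 63 + 105 = 268.

268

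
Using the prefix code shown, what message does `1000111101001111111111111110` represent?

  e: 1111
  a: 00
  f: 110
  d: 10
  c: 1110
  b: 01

Read left to right; each codeword is recognised as soon as it completes (prefix code):
  10→d | 00→a | 1111→e | 01→b | 00→a | 1111→e | 1111→e | 1111→e | 1110→c
Decoded message: daebaeeec

daebaeeec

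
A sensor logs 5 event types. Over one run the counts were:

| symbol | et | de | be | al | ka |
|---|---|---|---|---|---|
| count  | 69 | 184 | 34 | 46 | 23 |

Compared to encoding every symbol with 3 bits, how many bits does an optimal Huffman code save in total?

Fixed-length: 3 bits × 356 symbols = 1068 bits.
Huffman merges:
merge ka(23) and be(34): 57
merge al(46) and 57: 103
merge et(69) and 103: 172
merge 172 and de(184): 356
Huffman total = 57 + 103 + 172 + 356 = 688 bits.
Saving = 1068 − 688 = 380 bits.

380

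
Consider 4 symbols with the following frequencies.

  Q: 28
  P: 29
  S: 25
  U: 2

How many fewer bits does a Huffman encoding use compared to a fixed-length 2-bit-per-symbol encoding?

2

Fixed-length: 2 bits × 84 symbols = 168 bits.
Huffman merges:
combine U(2), S(25) → 27
combine 27, Q(28) → 55
combine P(29), 55 → 84
Huffman total = 27 + 55 + 84 = 166 bits.
Saving = 168 − 166 = 2 bits.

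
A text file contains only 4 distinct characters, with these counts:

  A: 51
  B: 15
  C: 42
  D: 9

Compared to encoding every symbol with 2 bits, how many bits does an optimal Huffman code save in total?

27

Fixed-length: 2 bits × 117 symbols = 234 bits.
Huffman merges:
D(9) + B(15) → 24
24 + C(42) → 66
A(51) + 66 → 117
Huffman total = 24 + 66 + 117 = 207 bits.
Saving = 234 − 207 = 27 bits.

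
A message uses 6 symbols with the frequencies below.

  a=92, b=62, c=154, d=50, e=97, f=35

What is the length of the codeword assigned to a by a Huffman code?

2

Repeatedly merge the two smallest:
merge f(35) and d(50): 85
merge b(62) and 85: 147
merge a(92) and e(97): 189
merge 147 and c(154): 301
merge 189 and 301: 490
a's leaf is at depth 2, giving a 2-bit codeword.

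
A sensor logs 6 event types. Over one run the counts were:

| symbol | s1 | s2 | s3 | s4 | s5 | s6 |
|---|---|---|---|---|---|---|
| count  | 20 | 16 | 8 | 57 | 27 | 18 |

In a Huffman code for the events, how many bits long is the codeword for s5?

Huffman merges, smallest pair first:
s3(8) + s2(16) → 24
s6(18) + s1(20) → 38
24 + s5(27) → 51
38 + 51 → 89
s4(57) + 89 → 146
s5's leaf is at depth 3, giving a 3-bit codeword.

3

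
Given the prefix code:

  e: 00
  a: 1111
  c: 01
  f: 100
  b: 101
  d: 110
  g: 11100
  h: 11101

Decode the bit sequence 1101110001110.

Read left to right; each codeword is recognised as soon as it completes (prefix code):
  110→d | 11100→g | 01→c | 110→d
Decoded message: dgcd

dgcd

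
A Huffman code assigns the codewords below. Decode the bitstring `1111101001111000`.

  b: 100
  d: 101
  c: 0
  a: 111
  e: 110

Read left to right; each codeword is recognised as soon as it completes (prefix code):
  111→a | 110→e | 100→b | 111→a | 100→b | 0→c
Decoded message: aebabc

aebabc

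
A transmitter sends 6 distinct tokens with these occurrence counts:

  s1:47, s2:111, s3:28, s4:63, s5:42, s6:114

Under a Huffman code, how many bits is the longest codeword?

3

Merge the two lowest-weight nodes at each step:
s3(28) + s5(42) → 70
s1(47) + s4(63) → 110
70 + 110 → 180
s2(111) + s6(114) → 225
180 + 225 → 405
The rarest symbols sit at the bottom; the longest codeword is 3 bits.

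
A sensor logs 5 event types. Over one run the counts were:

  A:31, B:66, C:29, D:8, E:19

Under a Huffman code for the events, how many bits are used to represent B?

Huffman merges, smallest pair first:
D(8) + E(19) → 27
27 + C(29) → 56
A(31) + 56 → 87
B(66) + 87 → 153
B sits one level below the root: a 1-bit codeword.

1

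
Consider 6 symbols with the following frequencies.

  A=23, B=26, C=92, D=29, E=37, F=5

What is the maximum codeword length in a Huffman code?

4

Merge the two lowest-weight nodes at each step:
F(5) + A(23) → 28
B(26) + 28 → 54
D(29) + E(37) → 66
54 + 66 → 120
C(92) + 120 → 212
The rarest symbols sit at the bottom; the longest codeword is 4 bits.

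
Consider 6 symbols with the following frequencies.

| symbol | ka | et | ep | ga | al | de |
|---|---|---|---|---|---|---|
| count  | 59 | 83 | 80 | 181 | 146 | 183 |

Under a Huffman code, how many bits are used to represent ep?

Build the tree from the bottom:
combine ka(59), ep(80) → 139
combine et(83), 139 → 222
combine al(146), ga(181) → 327
combine de(183), 222 → 405
combine 327, 405 → 732
ep sits 4 levels below the root, so its codeword is 4 bits.

4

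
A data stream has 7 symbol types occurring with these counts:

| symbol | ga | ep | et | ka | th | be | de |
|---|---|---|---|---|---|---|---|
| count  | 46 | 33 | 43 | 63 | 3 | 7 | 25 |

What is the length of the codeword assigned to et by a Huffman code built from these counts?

Repeatedly merge the two smallest:
combine th(3), be(7) → 10
combine 10, de(25) → 35
combine ep(33), 35 → 68
combine et(43), ga(46) → 89
combine ka(63), 68 → 131
combine 89, 131 → 220
et sits 2 levels below the root, so its codeword is 2 bits.

2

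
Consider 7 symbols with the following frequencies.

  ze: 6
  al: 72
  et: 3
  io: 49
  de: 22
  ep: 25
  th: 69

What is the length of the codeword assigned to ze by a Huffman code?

5

Build the tree from the bottom:
combine et(3), ze(6) → 9
combine 9, de(22) → 31
combine ep(25), 31 → 56
combine io(49), 56 → 105
combine th(69), al(72) → 141
combine 105, 141 → 246
The subtree containing ze is merged 5 times, so code length = 5.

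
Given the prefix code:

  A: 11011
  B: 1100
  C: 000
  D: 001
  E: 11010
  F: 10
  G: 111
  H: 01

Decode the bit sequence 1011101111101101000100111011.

FGHGFEDDA

Read left to right; each codeword is recognised as soon as it completes (prefix code):
  10→F | 111→G | 01→H | 111→G | 10→F | 11010→E | 001→D | 001→D | 11011→A
Decoded message: FGHGFEDDA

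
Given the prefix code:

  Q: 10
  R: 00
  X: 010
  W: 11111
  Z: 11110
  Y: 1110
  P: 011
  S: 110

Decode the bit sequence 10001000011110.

Read left to right; each codeword is recognised as soon as it completes (prefix code):
  10→Q | 00→R | 10→Q | 00→R | 011→P | 110→S
Decoded message: QRQRPS

QRQRPS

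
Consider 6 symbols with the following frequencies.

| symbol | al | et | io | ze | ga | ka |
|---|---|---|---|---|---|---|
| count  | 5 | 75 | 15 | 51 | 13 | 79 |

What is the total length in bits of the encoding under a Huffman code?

Build the Huffman tree bottom-up:
combine al(5), ga(13) → 18
combine io(15), 18 → 33
combine 33, ze(51) → 84
combine et(75), ka(79) → 154
combine 84, 154 → 238
The encoded length is the sum of every internal node's weight: 18 + 33 + 84 + 154 + 238 = 527 bits.

527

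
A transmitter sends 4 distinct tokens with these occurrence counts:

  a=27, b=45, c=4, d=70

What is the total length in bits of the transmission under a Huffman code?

253

Merge the two smallest weights repeatedly:
c(4) + a(27) → 31
31 + b(45) → 76
d(70) + 76 → 146
The encoded length is the sum of every internal node's weight: 31 + 76 + 146 = 253 bits.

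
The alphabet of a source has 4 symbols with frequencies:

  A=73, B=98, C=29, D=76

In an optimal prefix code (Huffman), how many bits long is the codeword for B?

Huffman merges, smallest pair first:
C(29) + A(73) → 102
D(76) + B(98) → 174
102 + 174 → 276
B sits 2 levels below the root, so its codeword is 2 bits.

2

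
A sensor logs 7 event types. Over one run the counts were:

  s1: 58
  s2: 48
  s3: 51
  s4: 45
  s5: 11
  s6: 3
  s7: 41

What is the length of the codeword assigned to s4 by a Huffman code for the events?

Huffman merges, smallest pair first:
s6(3) + s5(11) → 14
14 + s7(41) → 55
s4(45) + s2(48) → 93
s3(51) + 55 → 106
s1(58) + 93 → 151
106 + 151 → 257
s4's leaf is at depth 3, giving a 3-bit codeword.

3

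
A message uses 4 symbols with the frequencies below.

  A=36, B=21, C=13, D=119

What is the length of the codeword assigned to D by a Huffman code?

1

Build the tree from the bottom:
combine C(13), B(21) → 34
combine 34, A(36) → 70
combine 70, D(119) → 189
D is a child of the root — depth 1, so its codeword is a single bit.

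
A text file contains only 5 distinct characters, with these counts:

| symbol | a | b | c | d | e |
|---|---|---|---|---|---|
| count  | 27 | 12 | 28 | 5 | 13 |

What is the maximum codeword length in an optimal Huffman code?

Merge the two lowest-weight nodes at each step:
combine d(5), b(12) → 17
combine e(13), 17 → 30
combine a(27), c(28) → 55
combine 30, 55 → 85
The first pair merged (d, b) ends up deepest, at depth 3.

3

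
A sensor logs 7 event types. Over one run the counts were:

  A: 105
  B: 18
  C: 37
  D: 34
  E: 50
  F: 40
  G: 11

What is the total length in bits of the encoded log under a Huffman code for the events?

759

Build the Huffman tree bottom-up:
G(11) + B(18) → 29
29 + D(34) → 63
C(37) + F(40) → 77
E(50) + 63 → 113
77 + A(105) → 182
113 + 182 → 295
Total encoded bits = sum of merged weights = 29 + 63 + 77 + 113 + 182 + 295 = 759.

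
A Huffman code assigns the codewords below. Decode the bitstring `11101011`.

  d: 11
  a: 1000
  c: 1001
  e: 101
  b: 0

debd

Read left to right; each codeword is recognised as soon as it completes (prefix code):
  11→d | 101→e | 0→b | 11→d
Decoded message: debd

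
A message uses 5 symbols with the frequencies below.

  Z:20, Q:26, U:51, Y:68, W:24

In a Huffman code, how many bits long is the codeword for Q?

Build the tree from the bottom:
merge Z(20) and W(24): 44
merge Q(26) and 44: 70
merge U(51) and Y(68): 119
merge 70 and 119: 189
Q sits 2 levels below the root, so its codeword is 2 bits.

2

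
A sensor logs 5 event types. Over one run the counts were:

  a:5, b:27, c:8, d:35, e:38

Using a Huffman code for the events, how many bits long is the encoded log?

Greedily combine the two least-frequent nodes:
a(5) + c(8) → 13
13 + b(27) → 40
d(35) + e(38) → 73
40 + 73 → 113
The encoded length is the sum of every internal node's weight: 13 + 40 + 73 + 113 = 239 bits.

239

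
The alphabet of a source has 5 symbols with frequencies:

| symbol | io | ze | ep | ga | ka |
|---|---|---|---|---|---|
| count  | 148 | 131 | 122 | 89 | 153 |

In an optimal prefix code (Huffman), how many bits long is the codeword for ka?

2

Huffman merges, smallest pair first:
merge ga(89) and ep(122): 211
merge ze(131) and io(148): 279
merge ka(153) and 211: 364
merge 279 and 364: 643
ka's leaf is at depth 2, giving a 2-bit codeword.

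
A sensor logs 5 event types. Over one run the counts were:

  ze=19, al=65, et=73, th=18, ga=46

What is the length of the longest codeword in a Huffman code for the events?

3

Merge the two lowest-weight nodes at each step:
combine th(18), ze(19) → 37
combine 37, ga(46) → 83
combine al(65), et(73) → 138
combine 83, 138 → 221
The first pair merged (th, ze) ends up deepest, at depth 3.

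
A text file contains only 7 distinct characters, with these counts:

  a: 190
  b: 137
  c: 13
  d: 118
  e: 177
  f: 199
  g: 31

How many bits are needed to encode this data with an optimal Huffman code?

Merge the two smallest weights repeatedly:
merge c(13) and g(31): 44
merge 44 and d(118): 162
merge b(137) and 162: 299
merge e(177) and a(190): 367
merge f(199) and 299: 498
merge 367 and 498: 865
Each symbol's bit-cost is frequency × depth; summing gives 2235 bits (equivalently 44 + 162 + 299 + 367 + 498 + 865).

2235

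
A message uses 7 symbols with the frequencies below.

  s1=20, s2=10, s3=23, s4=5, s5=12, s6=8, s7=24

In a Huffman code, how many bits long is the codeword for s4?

4

Build the tree from the bottom:
combine s4(5), s6(8) → 13
combine s2(10), s5(12) → 22
combine 13, s1(20) → 33
combine 22, s3(23) → 45
combine s7(24), 33 → 57
combine 45, 57 → 102
s4's leaf is at depth 4, giving a 4-bit codeword.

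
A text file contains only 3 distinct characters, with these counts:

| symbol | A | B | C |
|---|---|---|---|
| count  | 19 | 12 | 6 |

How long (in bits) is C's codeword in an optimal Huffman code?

Huffman merges, smallest pair first:
combine C(6), B(12) → 18
combine 18, A(19) → 37
The subtree containing C is merged 2 times, so code length = 2.

2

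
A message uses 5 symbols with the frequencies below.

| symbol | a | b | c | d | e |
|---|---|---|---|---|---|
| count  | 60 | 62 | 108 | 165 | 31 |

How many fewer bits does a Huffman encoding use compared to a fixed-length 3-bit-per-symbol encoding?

Fixed-length: 3 bits × 426 symbols = 1278 bits.
Huffman merges:
combine e(31), a(60) → 91
combine b(62), 91 → 153
combine c(108), 153 → 261
combine d(165), 261 → 426
Huffman total = 91 + 153 + 261 + 426 = 931 bits.
Saving = 1278 − 931 = 347 bits.

347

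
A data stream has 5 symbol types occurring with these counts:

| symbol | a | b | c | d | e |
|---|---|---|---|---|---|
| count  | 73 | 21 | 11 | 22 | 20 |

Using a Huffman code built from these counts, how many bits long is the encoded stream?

295

Greedily combine the two least-frequent nodes:
merge c(11) and e(20): 31
merge b(21) and d(22): 43
merge 31 and 43: 74
merge a(73) and 74: 147
The encoded length is the sum of every internal node's weight: 31 + 43 + 74 + 147 = 295 bits.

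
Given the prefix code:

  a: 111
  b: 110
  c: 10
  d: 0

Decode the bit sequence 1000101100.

cddcbd

Read left to right; each codeword is recognised as soon as it completes (prefix code):
  10→c | 0→d | 0→d | 10→c | 110→b | 0→d
Decoded message: cddcbd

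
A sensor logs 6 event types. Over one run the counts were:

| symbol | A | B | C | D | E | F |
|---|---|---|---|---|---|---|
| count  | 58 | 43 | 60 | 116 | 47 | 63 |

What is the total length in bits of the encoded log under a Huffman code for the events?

Greedily combine the two least-frequent nodes:
merge B(43) and E(47): 90
merge A(58) and C(60): 118
merge F(63) and 90: 153
merge D(116) and 118: 234
merge 153 and 234: 387
The encoded length is the sum of every internal node's weight: 90 + 118 + 153 + 234 + 387 = 982 bits.

982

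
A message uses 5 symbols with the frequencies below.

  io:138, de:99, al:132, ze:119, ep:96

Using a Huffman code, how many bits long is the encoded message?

1363

Greedily combine the two least-frequent nodes:
merge ep(96) and de(99): 195
merge ze(119) and al(132): 251
merge io(138) and 195: 333
merge 251 and 333: 584
Each symbol's bit-cost is frequency × depth; summing gives 1363 bits (equivalently 195 + 251 + 333 + 584).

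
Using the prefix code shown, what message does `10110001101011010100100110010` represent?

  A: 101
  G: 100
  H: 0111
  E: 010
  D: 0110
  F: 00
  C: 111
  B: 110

AGDAAEEDE

Read left to right; each codeword is recognised as soon as it completes (prefix code):
  101→A | 100→G | 0110→D | 101→A | 101→A | 010→E | 010→E | 0110→D | 010→E
Decoded message: AGDAAEEDE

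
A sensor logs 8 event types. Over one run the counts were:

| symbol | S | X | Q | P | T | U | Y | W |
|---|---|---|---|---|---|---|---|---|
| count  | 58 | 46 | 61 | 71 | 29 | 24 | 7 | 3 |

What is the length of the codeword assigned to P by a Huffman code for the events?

Build the tree from the bottom:
combine W(3), Y(7) → 10
combine 10, U(24) → 34
combine T(29), 34 → 63
combine X(46), S(58) → 104
combine Q(61), 63 → 124
combine P(71), 104 → 175
combine 124, 175 → 299
P sits 2 levels below the root, so its codeword is 2 bits.

2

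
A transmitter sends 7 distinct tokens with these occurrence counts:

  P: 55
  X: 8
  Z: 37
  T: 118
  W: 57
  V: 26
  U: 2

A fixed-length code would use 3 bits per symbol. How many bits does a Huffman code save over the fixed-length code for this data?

Fixed-length: 3 bits × 303 symbols = 909 bits.
Huffman merges:
combine U(2), X(8) → 10
combine 10, V(26) → 36
combine 36, Z(37) → 73
combine P(55), W(57) → 112
combine 73, 112 → 185
combine T(118), 185 → 303
Huffman total = 10 + 36 + 73 + 112 + 185 + 303 = 719 bits.
Saving = 909 − 719 = 190 bits.

190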